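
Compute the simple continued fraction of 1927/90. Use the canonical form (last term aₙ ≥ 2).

[21; 2, 2, 3, 5]

1927 = 21*90 + 37
90 = 2*37 + 16
37 = 2*16 + 5
16 = 3*5 + 1
5 = 5*1 + 0  (stop)
So 1927/90 = [21; 2, 2, 3, 5].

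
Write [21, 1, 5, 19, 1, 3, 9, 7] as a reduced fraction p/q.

Using pₖ = aₖpₖ₋₁ + pₖ₋₂ and qₖ = aₖqₖ₋₁ + qₖ₋₂:
  k=0: a=21, p=21, q=1
  k=1: a=1, p=22, q=1
  k=2: a=5, p=131, q=6
  k=3: a=19, p=2511, q=115
  k=4: a=1, p=2642, q=121
  k=5: a=3, p=10437, q=478
  k=6: a=9, p=96575, q=4423
  k=7: a=7, p=686462, q=31439

686462/31439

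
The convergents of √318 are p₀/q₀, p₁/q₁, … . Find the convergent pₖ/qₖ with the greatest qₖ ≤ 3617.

√318 = [17; 1, 4, 1, 34, …] (period length 4).
Convergents:
  p_0/q_0 = 17/1
  p_1/q_1 = 18/1
  p_2/q_2 = 89/5
  p_3/q_3 = 107/6
  p_4/q_4 = 3727/209
  p_5/q_5 = 3834/215
  p_6/q_6 = 19063/1069
  p_7/q_7 = 22897/1284
  p_8/q_8 = 797561/44725
q_7 = 1284 ≤ 3617 < 44725 = q_8, so the answer is 22897/1284.

22897/1284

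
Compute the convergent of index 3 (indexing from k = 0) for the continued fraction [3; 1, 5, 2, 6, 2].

50/13

Using pₖ = aₖpₖ₋₁ + pₖ₋₂, qₖ = aₖqₖ₋₁ + qₖ₋₂ (with p₋₁=1, p₋₂=0, q₋₁=0, q₋₂=1):
  k=0: a=3, p=3, q=1
  k=1: a=1, p=4, q=1
  k=2: a=5, p=23, q=6
  k=3: a=2, p=50, q=13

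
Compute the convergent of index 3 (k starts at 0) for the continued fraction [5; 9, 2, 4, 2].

Using pₖ = aₖpₖ₋₁ + pₖ₋₂, qₖ = aₖqₖ₋₁ + qₖ₋₂ (with p₋₁=1, p₋₂=0, q₋₁=0, q₋₂=1):
  k=0: a=5, p=5, q=1
  k=1: a=9, p=46, q=9
  k=2: a=2, p=97, q=19
  k=3: a=4, p=434, q=85

434/85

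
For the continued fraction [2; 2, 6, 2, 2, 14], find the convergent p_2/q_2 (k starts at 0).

Using pₖ = aₖpₖ₋₁ + pₖ₋₂, qₖ = aₖqₖ₋₁ + qₖ₋₂ (with p₋₁=1, p₋₂=0, q₋₁=0, q₋₂=1):
  k=0: a=2, p=2, q=1
  k=1: a=2, p=5, q=2
  k=2: a=6, p=32, q=13

32/13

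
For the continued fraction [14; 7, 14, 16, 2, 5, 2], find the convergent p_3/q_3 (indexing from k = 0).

Using pₖ = aₖpₖ₋₁ + pₖ₋₂, qₖ = aₖqₖ₋₁ + qₖ₋₂ (with p₋₁=1, p₋₂=0, q₋₁=0, q₋₂=1):
  k=0: a=14, p=14, q=1
  k=1: a=7, p=99, q=7
  k=2: a=14, p=1400, q=99
  k=3: a=16, p=22499, q=1591

22499/1591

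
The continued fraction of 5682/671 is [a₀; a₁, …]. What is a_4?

3

5682 = 8·671 + 314   →  a_0 = 8
671 = 2·314 + 43   →  a_1 = 2
314 = 7·43 + 13   →  a_2 = 7
43 = 3·13 + 4   →  a_3 = 3
13 = 3·4 + 1   →  a_4 = 3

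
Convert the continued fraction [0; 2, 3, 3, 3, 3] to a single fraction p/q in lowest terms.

109/251

Fold from the inside: start with 3/1.
  3 + 1/3 = 10/3
  3 + 3/10 = 33/10
  3 + 10/33 = 109/33
  2 + 33/109 = 251/109
  0 + 109/251 = 109/251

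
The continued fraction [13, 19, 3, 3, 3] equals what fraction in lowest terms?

8314/637

Fold from the inside: start with 3/1.
  3 + 1/3 = 10/3
  3 + 3/10 = 33/10
  19 + 10/33 = 637/33
  13 + 33/637 = 8314/637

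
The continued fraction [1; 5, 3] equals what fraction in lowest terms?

19/16

Using pₖ = aₖpₖ₋₁ + pₖ₋₂ and qₖ = aₖqₖ₋₁ + qₖ₋₂:
  k=0: a=1, p=1, q=1
  k=1: a=5, p=6, q=5
  k=2: a=3, p=19, q=16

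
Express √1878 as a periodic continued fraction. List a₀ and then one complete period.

[43; 2, 1, 42, 1, 2, 86]

a₀ = ⌊√1878⌋ = 43.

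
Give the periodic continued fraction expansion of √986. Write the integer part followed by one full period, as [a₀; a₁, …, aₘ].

[31; 2, 2, 62]

a₀ = ⌊√986⌋ = 31.
With m₀=0, d₀=1 and mₖ₊₁ = dₖaₖ − mₖ, dₖ₊₁ = (n − mₖ₊₁²)/dₖ, aₖ₊₁ = ⌊(a₀+mₖ₊₁)/dₖ₊₁⌋:
  k=1: m=31, d=25, a=2
  k=2: m=19, d=25, a=2
  k=3: m=31, d=1, a=62
d=1 and a=2a₀=62 at k=3, so the next step gives (m, d) = (31, 25) again — its k=1 value — and the period has length 3.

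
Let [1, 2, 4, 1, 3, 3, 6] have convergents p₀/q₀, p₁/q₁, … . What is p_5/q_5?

Using pₖ = aₖpₖ₋₁ + pₖ₋₂, qₖ = aₖqₖ₋₁ + qₖ₋₂ (with p₋₁=1, p₋₂=0, q₋₁=0, q₋₂=1):
  k=0: a=1, p=1, q=1
  k=1: a=2, p=3, q=2
  k=2: a=4, p=13, q=9
  k=3: a=1, p=16, q=11
  k=4: a=3, p=61, q=42
  k=5: a=3, p=199, q=137

199/137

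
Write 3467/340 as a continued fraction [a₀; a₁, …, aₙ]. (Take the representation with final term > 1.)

3467 = 10·340 + 67
340 = 5·67 + 5
67 = 13·5 + 2
5 = 2·2 + 1
2 = 2·1 + 0  (stop)
So 3467/340 = [10; 5, 13, 2, 2].

[10; 5, 13, 2, 2]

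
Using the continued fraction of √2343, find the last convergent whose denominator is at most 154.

4308/89

√2343 = [48; 2, 2, 8, 2, 2, 96, …] (period length 6).
Convergents:
  p_0/q_0 = 48/1
  p_1/q_1 = 97/2
  p_2/q_2 = 242/5
  p_3/q_3 = 2033/42
  p_4/q_4 = 4308/89
  p_5/q_5 = 10649/220
q_4 = 89 ≤ 154 < 220 = q_5, so the answer is 4308/89.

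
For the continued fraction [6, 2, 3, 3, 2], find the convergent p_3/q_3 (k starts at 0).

Using pₖ = aₖpₖ₋₁ + pₖ₋₂, qₖ = aₖqₖ₋₁ + qₖ₋₂ (with p₋₁=1, p₋₂=0, q₋₁=0, q₋₂=1):
  k=0: a=6, p=6, q=1
  k=1: a=2, p=13, q=2
  k=2: a=3, p=45, q=7
  k=3: a=3, p=148, q=23

148/23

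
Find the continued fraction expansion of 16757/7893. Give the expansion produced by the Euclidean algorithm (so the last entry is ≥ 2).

16757 = 2·7893 + 971
7893 = 8·971 + 125
971 = 7·125 + 96
125 = 1·96 + 29
96 = 3·29 + 9
29 = 3·9 + 2
9 = 4·2 + 1
2 = 2·1 + 0  (stop)
So 16757/7893 = [2; 8, 7, 1, 3, 3, 4, 2].

[2; 8, 7, 1, 3, 3, 4, 2]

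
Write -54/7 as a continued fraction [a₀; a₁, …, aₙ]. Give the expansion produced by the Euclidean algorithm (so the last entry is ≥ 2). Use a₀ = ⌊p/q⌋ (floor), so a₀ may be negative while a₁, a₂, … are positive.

[-8; 3, 2]

-54 = -8·7 + 2
7 = 3·2 + 1
2 = 2·1 + 0  (stop)
So -54/7 = [-8; 3, 2].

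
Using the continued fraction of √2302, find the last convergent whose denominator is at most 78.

2303/48

√2302 = [47; 1, 46, 1, 94, …] (period length 4).
Convergents:
  p_0/q_0 = 47/1
  p_1/q_1 = 48/1
  p_2/q_2 = 2255/47
  p_3/q_3 = 2303/48
  p_4/q_4 = 218737/4559
q_3 = 48 ≤ 78 < 4559 = q_4, so the answer is 2303/48.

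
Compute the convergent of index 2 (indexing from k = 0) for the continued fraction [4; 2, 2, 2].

Using pₖ = aₖpₖ₋₁ + pₖ₋₂, qₖ = aₖqₖ₋₁ + qₖ₋₂ (with p₋₁=1, p₋₂=0, q₋₁=0, q₋₂=1):
  k=0: a=4, p=4, q=1
  k=1: a=2, p=9, q=2
  k=2: a=2, p=22, q=5

22/5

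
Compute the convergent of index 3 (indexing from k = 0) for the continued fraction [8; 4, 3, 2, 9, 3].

Using pₖ = aₖpₖ₋₁ + pₖ₋₂, qₖ = aₖqₖ₋₁ + qₖ₋₂ (with p₋₁=1, p₋₂=0, q₋₁=0, q₋₂=1):
  k=0: a=8, p=8, q=1
  k=1: a=4, p=33, q=4
  k=2: a=3, p=107, q=13
  k=3: a=2, p=247, q=30

247/30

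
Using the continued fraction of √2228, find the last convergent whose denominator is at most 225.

5617/119

√2228 = [47; 4, 1, 22, 1, 4, 94, …] (period length 6).
Convergents:
  p_0/q_0 = 47/1
  p_1/q_1 = 189/4
  p_2/q_2 = 236/5
  p_3/q_3 = 5381/114
  p_4/q_4 = 5617/119
  p_5/q_5 = 27849/590
q_4 = 119 ≤ 225 < 590 = q_5, so the answer is 5617/119.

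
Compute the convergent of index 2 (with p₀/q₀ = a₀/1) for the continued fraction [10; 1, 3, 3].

Using pₖ = aₖpₖ₋₁ + pₖ₋₂, qₖ = aₖqₖ₋₁ + qₖ₋₂ (with p₋₁=1, p₋₂=0, q₋₁=0, q₋₂=1):
  k=0: a=10, p=10, q=1
  k=1: a=1, p=11, q=1
  k=2: a=3, p=43, q=4

43/4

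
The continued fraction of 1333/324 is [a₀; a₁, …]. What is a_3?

3

1333 = 4·324 + 37   →  a_0 = 4
324 = 8·37 + 28   →  a_1 = 8
37 = 1·28 + 9   →  a_2 = 1
28 = 3·9 + 1   →  a_3 = 3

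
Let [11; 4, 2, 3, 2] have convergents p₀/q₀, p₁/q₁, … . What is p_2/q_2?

Using pₖ = aₖpₖ₋₁ + pₖ₋₂, qₖ = aₖqₖ₋₁ + qₖ₋₂ (with p₋₁=1, p₋₂=0, q₋₁=0, q₋₂=1):
  k=0: a=11, p=11, q=1
  k=1: a=4, p=45, q=4
  k=2: a=2, p=101, q=9

101/9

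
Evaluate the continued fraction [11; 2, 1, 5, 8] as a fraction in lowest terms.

1578/139

Using pₖ = aₖpₖ₋₁ + pₖ₋₂ and qₖ = aₖqₖ₋₁ + qₖ₋₂:
  k=0: a=11, p=11, q=1
  k=1: a=2, p=23, q=2
  k=2: a=1, p=34, q=3
  k=3: a=5, p=193, q=17
  k=4: a=8, p=1578, q=139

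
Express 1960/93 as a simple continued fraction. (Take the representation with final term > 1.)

1960 = 21×93 + 7
93 = 13×7 + 2
7 = 3×2 + 1
2 = 2×1 + 0  (stop)
So 1960/93 = [21; 13, 3, 2].

[21; 13, 3, 2]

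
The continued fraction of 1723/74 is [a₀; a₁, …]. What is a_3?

1723 = 23·74 + 21   →  a_0 = 23
74 = 3·21 + 11   →  a_1 = 3
21 = 1·11 + 10   →  a_2 = 1
11 = 1·10 + 1   →  a_3 = 1

1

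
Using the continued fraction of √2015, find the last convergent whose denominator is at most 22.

√2015 = [44; 1, 7, 1, 88, …] (period length 4).
Convergents:
  p_0/q_0 = 44/1
  p_1/q_1 = 45/1
  p_2/q_2 = 359/8
  p_3/q_3 = 404/9
  p_4/q_4 = 35911/800
q_3 = 9 ≤ 22 < 800 = q_4, so the answer is 404/9.

404/9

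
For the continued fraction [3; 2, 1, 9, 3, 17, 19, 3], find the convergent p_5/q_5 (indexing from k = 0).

5214/1559

Using pₖ = aₖpₖ₋₁ + pₖ₋₂, qₖ = aₖqₖ₋₁ + qₖ₋₂ (with p₋₁=1, p₋₂=0, q₋₁=0, q₋₂=1):
  k=0: a=3, p=3, q=1
  k=1: a=2, p=7, q=2
  k=2: a=1, p=10, q=3
  k=3: a=9, p=97, q=29
  k=4: a=3, p=301, q=90
  k=5: a=17, p=5214, q=1559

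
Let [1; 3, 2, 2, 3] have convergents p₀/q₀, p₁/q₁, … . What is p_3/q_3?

22/17

Using pₖ = aₖpₖ₋₁ + pₖ₋₂, qₖ = aₖqₖ₋₁ + qₖ₋₂ (with p₋₁=1, p₋₂=0, q₋₁=0, q₋₂=1):
  k=0: a=1, p=1, q=1
  k=1: a=3, p=4, q=3
  k=2: a=2, p=9, q=7
  k=3: a=2, p=22, q=17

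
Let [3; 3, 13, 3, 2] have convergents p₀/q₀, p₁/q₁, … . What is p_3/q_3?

Using pₖ = aₖpₖ₋₁ + pₖ₋₂, qₖ = aₖqₖ₋₁ + qₖ₋₂ (with p₋₁=1, p₋₂=0, q₋₁=0, q₋₂=1):
  k=0: a=3, p=3, q=1
  k=1: a=3, p=10, q=3
  k=2: a=13, p=133, q=40
  k=3: a=3, p=409, q=123

409/123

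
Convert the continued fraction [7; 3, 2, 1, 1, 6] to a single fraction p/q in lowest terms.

817/112

Fold from the inside: start with 6/1.
  1 + 1/6 = 7/6
  1 + 6/7 = 13/7
  2 + 7/13 = 33/13
  3 + 13/33 = 112/33
  7 + 33/112 = 817/112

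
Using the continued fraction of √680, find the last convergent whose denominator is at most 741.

√680 = [26; 13, 52, …] (period length 2).
Convergents:
  p_0/q_0 = 26/1
  p_1/q_1 = 339/13
  p_2/q_2 = 17654/677
  p_3/q_3 = 229841/8814
q_2 = 677 ≤ 741 < 8814 = q_3, so the answer is 17654/677.

17654/677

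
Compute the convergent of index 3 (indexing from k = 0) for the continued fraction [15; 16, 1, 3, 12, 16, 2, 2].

1009/67

Using pₖ = aₖpₖ₋₁ + pₖ₋₂, qₖ = aₖqₖ₋₁ + qₖ₋₂ (with p₋₁=1, p₋₂=0, q₋₁=0, q₋₂=1):
  k=0: a=15, p=15, q=1
  k=1: a=16, p=241, q=16
  k=2: a=1, p=256, q=17
  k=3: a=3, p=1009, q=67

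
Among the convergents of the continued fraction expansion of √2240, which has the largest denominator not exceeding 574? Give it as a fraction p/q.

√2240 = [47; 3, 23, 3, 94, …] (period length 4).
Convergents:
  p_0/q_0 = 47/1
  p_1/q_1 = 142/3
  p_2/q_2 = 3313/70
  p_3/q_3 = 10081/213
  p_4/q_4 = 950927/20092
q_3 = 213 ≤ 574 < 20092 = q_4, so the answer is 10081/213.

10081/213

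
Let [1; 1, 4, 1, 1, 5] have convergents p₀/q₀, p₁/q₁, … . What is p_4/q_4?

20/11

Using pₖ = aₖpₖ₋₁ + pₖ₋₂, qₖ = aₖqₖ₋₁ + qₖ₋₂ (with p₋₁=1, p₋₂=0, q₋₁=0, q₋₂=1):
  k=0: a=1, p=1, q=1
  k=1: a=1, p=2, q=1
  k=2: a=4, p=9, q=5
  k=3: a=1, p=11, q=6
  k=4: a=1, p=20, q=11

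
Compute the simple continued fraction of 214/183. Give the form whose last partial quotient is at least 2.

[1; 5, 1, 9, 3]

214 = 1×183 + 31
183 = 5×31 + 28
31 = 1×28 + 3
28 = 9×3 + 1
3 = 3×1 + 0  (stop)
So 214/183 = [1; 5, 1, 9, 3].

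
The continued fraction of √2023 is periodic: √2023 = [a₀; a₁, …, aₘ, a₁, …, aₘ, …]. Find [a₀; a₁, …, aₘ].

[44; 1, 43, 1, 88]

a₀ = ⌊√2023⌋ = 44.
With m₀=0, d₀=1 and mₖ₊₁ = dₖaₖ − mₖ, dₖ₊₁ = (n − mₖ₊₁²)/dₖ, aₖ₊₁ = ⌊(a₀+mₖ₊₁)/dₖ₊₁⌋:
  k=1: m=44, d=87, a=1
  k=2: m=43, d=2, a=43
  k=3: m=43, d=87, a=1
  k=4: m=44, d=1, a=88
d=1 and a=2a₀=88 at k=4, so the next step gives (m, d) = (44, 87) again — its k=1 value — and the period has length 4.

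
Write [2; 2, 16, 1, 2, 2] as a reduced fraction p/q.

599/241

Using pₖ = aₖpₖ₋₁ + pₖ₋₂ and qₖ = aₖqₖ₋₁ + qₖ₋₂:
  k=0: a=2, p=2, q=1
  k=1: a=2, p=5, q=2
  k=2: a=16, p=82, q=33
  k=3: a=1, p=87, q=35
  k=4: a=2, p=256, q=103
  k=5: a=2, p=599, q=241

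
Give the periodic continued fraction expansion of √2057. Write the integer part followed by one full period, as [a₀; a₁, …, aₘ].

[45; 2, 1, 4, 1, 2, 90]

a₀ = ⌊√2057⌋ = 45.
With m₀=0, d₀=1 and mₖ₊₁ = dₖaₖ − mₖ, dₖ₊₁ = (n − mₖ₊₁²)/dₖ, aₖ₊₁ = ⌊(a₀+mₖ₊₁)/dₖ₊₁⌋:
  k=1: m=45, d=32, a=2
  k=2: m=19, d=53, a=1
  k=3: m=34, d=17, a=4
  k=4: m=34, d=53, a=1
  k=5: m=19, d=32, a=2
  k=6: m=45, d=1, a=90
d=1 and a=2a₀=90 at k=6, so the next step gives (m, d) = (45, 32) again — its k=1 value — and the period has length 6.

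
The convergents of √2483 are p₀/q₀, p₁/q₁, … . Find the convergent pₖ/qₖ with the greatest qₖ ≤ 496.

13753/276

√2483 = [49; 1, 4, 1, 6, 1, 4, 1, 98, …] (period length 8).
Convergents:
  p_0/q_0 = 49/1
  p_1/q_1 = 50/1
  p_2/q_2 = 249/5
  p_3/q_3 = 299/6
  p_4/q_4 = 2043/41
  p_5/q_5 = 2342/47
  p_6/q_6 = 11411/229
  p_7/q_7 = 13753/276
  p_8/q_8 = 1359205/27277
q_7 = 276 ≤ 496 < 27277 = q_8, so the answer is 13753/276.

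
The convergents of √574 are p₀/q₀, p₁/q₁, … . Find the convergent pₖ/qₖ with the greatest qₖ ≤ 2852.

√574 = [23; 1, 22, 1, 46, …] (period length 4).
Convergents:
  p_0/q_0 = 23/1
  p_1/q_1 = 24/1
  p_2/q_2 = 551/23
  p_3/q_3 = 575/24
  p_4/q_4 = 27001/1127
  p_5/q_5 = 27576/1151
  p_6/q_6 = 633673/26449
q_5 = 1151 ≤ 2852 < 26449 = q_6, so the answer is 27576/1151.

27576/1151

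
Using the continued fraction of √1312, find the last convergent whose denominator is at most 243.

6049/167

√1312 = [36; 4, 1, 1, 17, 1, 1, 4, 72, …] (period length 8).
Convergents:
  p_0/q_0 = 36/1
  p_1/q_1 = 145/4
  p_2/q_2 = 181/5
  p_3/q_3 = 326/9
  p_4/q_4 = 5723/158
  p_5/q_5 = 6049/167
  p_6/q_6 = 11772/325
q_5 = 167 ≤ 243 < 325 = q_6, so the answer is 6049/167.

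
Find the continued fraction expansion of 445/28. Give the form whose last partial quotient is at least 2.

[15; 1, 8, 3]

445 = 15*28 + 25
28 = 1*25 + 3
25 = 8*3 + 1
3 = 3*1 + 0  (stop)
So 445/28 = [15; 1, 8, 3].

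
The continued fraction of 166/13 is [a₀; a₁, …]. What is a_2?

3

166 = 12·13 + 10   →  a_0 = 12
13 = 1·10 + 3   →  a_1 = 1
10 = 3·3 + 1   →  a_2 = 3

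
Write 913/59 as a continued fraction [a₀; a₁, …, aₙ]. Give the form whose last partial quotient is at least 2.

[15; 2, 9, 3]

913 = 15·59 + 28
59 = 2·28 + 3
28 = 9·3 + 1
3 = 3·1 + 0  (stop)
So 913/59 = [15; 2, 9, 3].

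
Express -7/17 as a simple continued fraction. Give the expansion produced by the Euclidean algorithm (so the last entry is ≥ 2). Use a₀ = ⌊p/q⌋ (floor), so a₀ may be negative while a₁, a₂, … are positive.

-7 = -1×17 + 10
17 = 1×10 + 7
10 = 1×7 + 3
7 = 2×3 + 1
3 = 3×1 + 0  (stop)
So -7/17 = [-1; 1, 1, 2, 3].

[-1; 1, 1, 2, 3]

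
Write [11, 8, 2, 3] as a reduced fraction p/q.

656/59

Using pₖ = aₖpₖ₋₁ + pₖ₋₂ and qₖ = aₖqₖ₋₁ + qₖ₋₂:
  k=0: a=11, p=11, q=1
  k=1: a=8, p=89, q=8
  k=2: a=2, p=189, q=17
  k=3: a=3, p=656, q=59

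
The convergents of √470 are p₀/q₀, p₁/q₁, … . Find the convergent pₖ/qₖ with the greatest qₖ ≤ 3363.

√470 = [21; 1, 2, 8, 2, 1, 42, …] (period length 6).
Convergents:
  p_0/q_0 = 21/1
  p_1/q_1 = 22/1
  p_2/q_2 = 65/3
  p_3/q_3 = 542/25
  p_4/q_4 = 1149/53
  p_5/q_5 = 1691/78
  p_6/q_6 = 72171/3329
  p_7/q_7 = 73862/3407
q_6 = 3329 ≤ 3363 < 3407 = q_7, so the answer is 72171/3329.

72171/3329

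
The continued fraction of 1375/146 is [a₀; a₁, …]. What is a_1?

1375 = 9·146 + 61   →  a_0 = 9
146 = 2·61 + 24   →  a_1 = 2

2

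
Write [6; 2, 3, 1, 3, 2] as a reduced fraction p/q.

Using pₖ = aₖpₖ₋₁ + pₖ₋₂ and qₖ = aₖqₖ₋₁ + qₖ₋₂:
  k=0: a=6, p=6, q=1
  k=1: a=2, p=13, q=2
  k=2: a=3, p=45, q=7
  k=3: a=1, p=58, q=9
  k=4: a=3, p=219, q=34
  k=5: a=2, p=496, q=77

496/77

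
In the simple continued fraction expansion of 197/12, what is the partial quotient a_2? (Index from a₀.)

197 = 16·12 + 5   →  a_0 = 16
12 = 2·5 + 2   →  a_1 = 2
5 = 2·2 + 1   →  a_2 = 2

2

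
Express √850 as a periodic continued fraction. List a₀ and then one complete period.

[29; 6, 2, 6, 58]

a₀ = ⌊√850⌋ = 29.
With m₀=0, d₀=1 and mₖ₊₁ = dₖaₖ − mₖ, dₖ₊₁ = (n − mₖ₊₁²)/dₖ, aₖ₊₁ = ⌊(a₀+mₖ₊₁)/dₖ₊₁⌋:
  k=1: m=29, d=9, a=6
  k=2: m=25, d=25, a=2
  k=3: m=25, d=9, a=6
  k=4: m=29, d=1, a=58
d=1 and a=2a₀=58 at k=4, so the next step gives (m, d) = (29, 9) again — its k=1 value — and the period has length 4.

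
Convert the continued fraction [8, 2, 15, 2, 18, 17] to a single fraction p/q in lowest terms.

171172/20175

Fold from the inside: start with 17/1.
  18 + 1/17 = 307/17
  2 + 17/307 = 631/307
  15 + 307/631 = 9772/631
  2 + 631/9772 = 20175/9772
  8 + 9772/20175 = 171172/20175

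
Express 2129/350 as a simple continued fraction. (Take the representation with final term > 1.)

2129 = 6×350 + 29
350 = 12×29 + 2
29 = 14×2 + 1
2 = 2×1 + 0  (stop)
So 2129/350 = [6; 12, 14, 2].

[6; 12, 14, 2]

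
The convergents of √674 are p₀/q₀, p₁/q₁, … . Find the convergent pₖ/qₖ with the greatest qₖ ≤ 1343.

34399/1325

√674 = [25; 1, 24, 1, 50, …] (period length 4).
Convergents:
  p_0/q_0 = 25/1
  p_1/q_1 = 26/1
  p_2/q_2 = 649/25
  p_3/q_3 = 675/26
  p_4/q_4 = 34399/1325
  p_5/q_5 = 35074/1351
q_4 = 1325 ≤ 1343 < 1351 = q_5, so the answer is 34399/1325.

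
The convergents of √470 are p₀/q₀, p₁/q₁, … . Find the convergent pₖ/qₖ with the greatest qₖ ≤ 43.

√470 = [21; 1, 2, 8, 2, 1, 42, …] (period length 6).
Convergents:
  p_0/q_0 = 21/1
  p_1/q_1 = 22/1
  p_2/q_2 = 65/3
  p_3/q_3 = 542/25
  p_4/q_4 = 1149/53
q_3 = 25 ≤ 43 < 53 = q_4, so the answer is 542/25.

542/25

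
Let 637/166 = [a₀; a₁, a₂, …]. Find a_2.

5

637 = 3·166 + 139   →  a_0 = 3
166 = 1·139 + 27   →  a_1 = 1
139 = 5·27 + 4   →  a_2 = 5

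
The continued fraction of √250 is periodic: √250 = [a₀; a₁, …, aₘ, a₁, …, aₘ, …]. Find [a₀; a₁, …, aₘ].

[15; 1, 4, 3, 3, 4, 1, 30]

a₀ = ⌊√250⌋ = 15.
With m₀=0, d₀=1 and mₖ₊₁ = dₖaₖ − mₖ, dₖ₊₁ = (n − mₖ₊₁²)/dₖ, aₖ₊₁ = ⌊(a₀+mₖ₊₁)/dₖ₊₁⌋:
  k=1: m=15, d=25, a=1
  k=2: m=10, d=6, a=4
  k=3: m=14, d=9, a=3
  k=4: m=13, d=9, a=3
  k=5: m=14, d=6, a=4
  k=6: m=10, d=25, a=1
  k=7: m=15, d=1, a=30
d=1 and a=2a₀=30 at k=7, so the next step gives (m, d) = (15, 25) again — its k=1 value — and the period has length 7.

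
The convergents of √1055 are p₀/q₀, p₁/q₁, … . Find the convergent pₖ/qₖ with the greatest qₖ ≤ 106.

1689/52

√1055 = [32; 2, 12, 2, 64, …] (period length 4).
Convergents:
  p_0/q_0 = 32/1
  p_1/q_1 = 65/2
  p_2/q_2 = 812/25
  p_3/q_3 = 1689/52
  p_4/q_4 = 108908/3353
q_3 = 52 ≤ 106 < 3353 = q_4, so the answer is 1689/52.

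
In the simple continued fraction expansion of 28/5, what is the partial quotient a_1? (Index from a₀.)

28 = 5·5 + 3   →  a_0 = 5
5 = 1·3 + 2   →  a_1 = 1

1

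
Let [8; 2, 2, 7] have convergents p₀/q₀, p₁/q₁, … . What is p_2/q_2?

42/5

Using pₖ = aₖpₖ₋₁ + pₖ₋₂, qₖ = aₖqₖ₋₁ + qₖ₋₂ (with p₋₁=1, p₋₂=0, q₋₁=0, q₋₂=1):
  k=0: a=8, p=8, q=1
  k=1: a=2, p=17, q=2
  k=2: a=2, p=42, q=5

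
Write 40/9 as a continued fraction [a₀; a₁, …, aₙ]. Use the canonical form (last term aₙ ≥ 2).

40 = 4·9 + 4
9 = 2·4 + 1
4 = 4·1 + 0  (stop)
So 40/9 = [4; 2, 4].

[4; 2, 4]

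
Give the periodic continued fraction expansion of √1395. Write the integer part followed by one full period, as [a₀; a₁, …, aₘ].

a₀ = ⌊√1395⌋ = 37.
With m₀=0, d₀=1 and mₖ₊₁ = dₖaₖ − mₖ, dₖ₊₁ = (n − mₖ₊₁²)/dₖ, aₖ₊₁ = ⌊(a₀+mₖ₊₁)/dₖ₊₁⌋:
  k=1: m=37, d=26, a=2
  k=2: m=15, d=45, a=1
  k=3: m=30, d=11, a=6
  k=4: m=36, d=9, a=8
  k=5: m=36, d=11, a=6
  k=6: m=30, d=45, a=1
  k=7: m=15, d=26, a=2
  k=8: m=37, d=1, a=74
d=1 and a=2a₀=74 at k=8, so the next step gives (m, d) = (37, 26) again — its k=1 value — and the period has length 8.

[37; 2, 1, 6, 8, 6, 1, 2, 74]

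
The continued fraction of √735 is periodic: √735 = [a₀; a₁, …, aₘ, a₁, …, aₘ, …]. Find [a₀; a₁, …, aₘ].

a₀ = ⌊√735⌋ = 27.
With m₀=0, d₀=1 and mₖ₊₁ = dₖaₖ − mₖ, dₖ₊₁ = (n − mₖ₊₁²)/dₖ, aₖ₊₁ = ⌊(a₀+mₖ₊₁)/dₖ₊₁⌋:
  k=1: m=27, d=6, a=9
  k=2: m=27, d=1, a=54
d=1 and a=2a₀=54 at k=2, so the next step gives (m, d) = (27, 6) again — its k=1 value — and the period has length 2.

[27; 9, 54]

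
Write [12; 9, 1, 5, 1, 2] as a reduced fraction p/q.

2384/197

Fold from the inside: start with 2/1.
  1 + 1/2 = 3/2
  5 + 2/3 = 17/3
  1 + 3/17 = 20/17
  9 + 17/20 = 197/20
  12 + 20/197 = 2384/197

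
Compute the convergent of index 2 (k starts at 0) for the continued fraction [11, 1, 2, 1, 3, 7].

Using pₖ = aₖpₖ₋₁ + pₖ₋₂, qₖ = aₖqₖ₋₁ + qₖ₋₂ (with p₋₁=1, p₋₂=0, q₋₁=0, q₋₂=1):
  k=0: a=11, p=11, q=1
  k=1: a=1, p=12, q=1
  k=2: a=2, p=35, q=3

35/3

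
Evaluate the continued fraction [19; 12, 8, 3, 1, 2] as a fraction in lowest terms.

Using pₖ = aₖpₖ₋₁ + pₖ₋₂ and qₖ = aₖqₖ₋₁ + qₖ₋₂:
  k=0: a=19, p=19, q=1
  k=1: a=12, p=229, q=12
  k=2: a=8, p=1851, q=97
  k=3: a=3, p=5782, q=303
  k=4: a=1, p=7633, q=400
  k=5: a=2, p=21048, q=1103

21048/1103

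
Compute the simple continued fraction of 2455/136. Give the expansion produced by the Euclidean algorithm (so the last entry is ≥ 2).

2455 = 18·136 + 7
136 = 19·7 + 3
7 = 2·3 + 1
3 = 3·1 + 0  (stop)
So 2455/136 = [18; 19, 2, 3].

[18; 19, 2, 3]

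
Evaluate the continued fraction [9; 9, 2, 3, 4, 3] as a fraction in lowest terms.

Fold from the inside: start with 3/1.
  4 + 1/3 = 13/3
  3 + 3/13 = 42/13
  2 + 13/42 = 97/42
  9 + 42/97 = 915/97
  9 + 97/915 = 8332/915

8332/915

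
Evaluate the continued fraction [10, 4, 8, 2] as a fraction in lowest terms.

717/70

Using pₖ = aₖpₖ₋₁ + pₖ₋₂ and qₖ = aₖqₖ₋₁ + qₖ₋₂:
  k=0: a=10, p=10, q=1
  k=1: a=4, p=41, q=4
  k=2: a=8, p=338, q=33
  k=3: a=2, p=717, q=70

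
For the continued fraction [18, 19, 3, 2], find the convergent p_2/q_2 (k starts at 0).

Using pₖ = aₖpₖ₋₁ + pₖ₋₂, qₖ = aₖqₖ₋₁ + qₖ₋₂ (with p₋₁=1, p₋₂=0, q₋₁=0, q₋₂=1):
  k=0: a=18, p=18, q=1
  k=1: a=19, p=343, q=19
  k=2: a=3, p=1047, q=58

1047/58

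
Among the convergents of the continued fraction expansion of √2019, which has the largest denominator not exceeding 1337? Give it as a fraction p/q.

59941/1334

√2019 = [44; 1, 13, 1, 88, …] (period length 4).
Convergents:
  p_0/q_0 = 44/1
  p_1/q_1 = 45/1
  p_2/q_2 = 629/14
  p_3/q_3 = 674/15
  p_4/q_4 = 59941/1334
  p_5/q_5 = 60615/1349
q_4 = 1334 ≤ 1337 < 1349 = q_5, so the answer is 59941/1334.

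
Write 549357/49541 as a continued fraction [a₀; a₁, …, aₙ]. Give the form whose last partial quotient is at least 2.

[11; 11, 4, 10, 7, 15]

549357 = 11·49541 + 4406
49541 = 11·4406 + 1075
4406 = 4·1075 + 106
1075 = 10·106 + 15
106 = 7·15 + 1
15 = 15·1 + 0  (stop)
So 549357/49541 = [11; 11, 4, 10, 7, 15].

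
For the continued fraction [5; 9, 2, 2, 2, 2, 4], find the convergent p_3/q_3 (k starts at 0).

240/47

Using pₖ = aₖpₖ₋₁ + pₖ₋₂, qₖ = aₖqₖ₋₁ + qₖ₋₂ (with p₋₁=1, p₋₂=0, q₋₁=0, q₋₂=1):
  k=0: a=5, p=5, q=1
  k=1: a=9, p=46, q=9
  k=2: a=2, p=97, q=19
  k=3: a=2, p=240, q=47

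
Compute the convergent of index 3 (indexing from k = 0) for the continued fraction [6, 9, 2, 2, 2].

287/47

Using pₖ = aₖpₖ₋₁ + pₖ₋₂, qₖ = aₖqₖ₋₁ + qₖ₋₂ (with p₋₁=1, p₋₂=0, q₋₁=0, q₋₂=1):
  k=0: a=6, p=6, q=1
  k=1: a=9, p=55, q=9
  k=2: a=2, p=116, q=19
  k=3: a=2, p=287, q=47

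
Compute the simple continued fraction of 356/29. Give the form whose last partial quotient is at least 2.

[12; 3, 1, 1, 1, 2]

356 = 12×29 + 8
29 = 3×8 + 5
8 = 1×5 + 3
5 = 1×3 + 2
3 = 1×2 + 1
2 = 2×1 + 0  (stop)
So 356/29 = [12; 3, 1, 1, 1, 2].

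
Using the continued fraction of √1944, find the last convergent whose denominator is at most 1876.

42724/969

√1944 = [44; 11, 88, …] (period length 2).
Convergents:
  p_0/q_0 = 44/1
  p_1/q_1 = 485/11
  p_2/q_2 = 42724/969
  p_3/q_3 = 470449/10670
q_2 = 969 ≤ 1876 < 10670 = q_3, so the answer is 42724/969.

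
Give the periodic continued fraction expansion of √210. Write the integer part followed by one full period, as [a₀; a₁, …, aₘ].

[14; 2, 28]

a₀ = ⌊√210⌋ = 14.
With m₀=0, d₀=1 and mₖ₊₁ = dₖaₖ − mₖ, dₖ₊₁ = (n − mₖ₊₁²)/dₖ, aₖ₊₁ = ⌊(a₀+mₖ₊₁)/dₖ₊₁⌋:
  k=1: m=14, d=14, a=2
  k=2: m=14, d=1, a=28
d=1 and a=2a₀=28 at k=2, so the next step gives (m, d) = (14, 14) again — its k=1 value — and the period has length 2.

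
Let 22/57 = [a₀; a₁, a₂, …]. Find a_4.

22 = 0·57 + 22   →  a_0 = 0
57 = 2·22 + 13   →  a_1 = 2
22 = 1·13 + 9   →  a_2 = 1
13 = 1·9 + 4   →  a_3 = 1
9 = 2·4 + 1   →  a_4 = 2

2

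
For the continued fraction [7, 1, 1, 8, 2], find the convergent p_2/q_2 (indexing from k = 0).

15/2

Using pₖ = aₖpₖ₋₁ + pₖ₋₂, qₖ = aₖqₖ₋₁ + qₖ₋₂ (with p₋₁=1, p₋₂=0, q₋₁=0, q₋₂=1):
  k=0: a=7, p=7, q=1
  k=1: a=1, p=8, q=1
  k=2: a=1, p=15, q=2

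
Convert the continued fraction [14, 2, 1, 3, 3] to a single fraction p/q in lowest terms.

517/36

Fold from the inside: start with 3/1.
  3 + 1/3 = 10/3
  1 + 3/10 = 13/10
  2 + 10/13 = 36/13
  14 + 13/36 = 517/36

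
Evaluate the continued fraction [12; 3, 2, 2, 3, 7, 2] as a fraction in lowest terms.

Fold from the inside: start with 2/1.
  7 + 1/2 = 15/2
  3 + 2/15 = 47/15
  2 + 15/47 = 109/47
  2 + 47/109 = 265/109
  3 + 109/265 = 904/265
  12 + 265/904 = 11113/904

11113/904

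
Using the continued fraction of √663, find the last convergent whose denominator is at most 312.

√663 = [25; 1, 2, 1, 50, …] (period length 4).
Convergents:
  p_0/q_0 = 25/1
  p_1/q_1 = 26/1
  p_2/q_2 = 77/3
  p_3/q_3 = 103/4
  p_4/q_4 = 5227/203
  p_5/q_5 = 5330/207
  p_6/q_6 = 15887/617
q_5 = 207 ≤ 312 < 617 = q_6, so the answer is 5330/207.

5330/207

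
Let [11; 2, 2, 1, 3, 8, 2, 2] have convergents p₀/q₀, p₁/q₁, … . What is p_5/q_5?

2456/215

Using pₖ = aₖpₖ₋₁ + pₖ₋₂, qₖ = aₖqₖ₋₁ + qₖ₋₂ (with p₋₁=1, p₋₂=0, q₋₁=0, q₋₂=1):
  k=0: a=11, p=11, q=1
  k=1: a=2, p=23, q=2
  k=2: a=2, p=57, q=5
  k=3: a=1, p=80, q=7
  k=4: a=3, p=297, q=26
  k=5: a=8, p=2456, q=215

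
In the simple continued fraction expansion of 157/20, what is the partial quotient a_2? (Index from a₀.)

5

157 = 7·20 + 17   →  a_0 = 7
20 = 1·17 + 3   →  a_1 = 1
17 = 5·3 + 2   →  a_2 = 5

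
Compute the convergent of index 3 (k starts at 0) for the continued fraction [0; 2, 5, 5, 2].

26/57

Using pₖ = aₖpₖ₋₁ + pₖ₋₂, qₖ = aₖqₖ₋₁ + qₖ₋₂ (with p₋₁=1, p₋₂=0, q₋₁=0, q₋₂=1):
  k=0: a=0, p=0, q=1
  k=1: a=2, p=1, q=2
  k=2: a=5, p=5, q=11
  k=3: a=5, p=26, q=57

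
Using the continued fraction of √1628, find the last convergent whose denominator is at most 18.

121/3

√1628 = [40; 2, 1, 6, 1, 2, 80, …] (period length 6).
Convergents:
  p_0/q_0 = 40/1
  p_1/q_1 = 81/2
  p_2/q_2 = 121/3
  p_3/q_3 = 807/20
q_2 = 3 ≤ 18 < 20 = q_3, so the answer is 121/3.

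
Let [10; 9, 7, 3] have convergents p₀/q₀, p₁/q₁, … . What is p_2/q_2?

Using pₖ = aₖpₖ₋₁ + pₖ₋₂, qₖ = aₖqₖ₋₁ + qₖ₋₂ (with p₋₁=1, p₋₂=0, q₋₁=0, q₋₂=1):
  k=0: a=10, p=10, q=1
  k=1: a=9, p=91, q=9
  k=2: a=7, p=647, q=64

647/64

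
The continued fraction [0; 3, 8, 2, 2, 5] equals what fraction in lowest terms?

227/708

Fold from the inside: start with 5/1.
  2 + 1/5 = 11/5
  2 + 5/11 = 27/11
  8 + 11/27 = 227/27
  3 + 27/227 = 708/227
  0 + 227/708 = 227/708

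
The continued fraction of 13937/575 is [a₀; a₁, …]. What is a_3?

13937 = 24·575 + 137   →  a_0 = 24
575 = 4·137 + 27   →  a_1 = 4
137 = 5·27 + 2   →  a_2 = 5
27 = 13·2 + 1   →  a_3 = 13

13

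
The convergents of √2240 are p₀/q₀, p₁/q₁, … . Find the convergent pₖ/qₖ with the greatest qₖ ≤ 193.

√2240 = [47; 3, 23, 3, 94, …] (period length 4).
Convergents:
  p_0/q_0 = 47/1
  p_1/q_1 = 142/3
  p_2/q_2 = 3313/70
  p_3/q_3 = 10081/213
q_2 = 70 ≤ 193 < 213 = q_3, so the answer is 3313/70.

3313/70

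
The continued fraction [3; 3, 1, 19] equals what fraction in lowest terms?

Using pₖ = aₖpₖ₋₁ + pₖ₋₂ and qₖ = aₖqₖ₋₁ + qₖ₋₂:
  k=0: a=3, p=3, q=1
  k=1: a=3, p=10, q=3
  k=2: a=1, p=13, q=4
  k=3: a=19, p=257, q=79

257/79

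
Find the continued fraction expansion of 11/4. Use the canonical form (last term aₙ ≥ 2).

11 = 2×4 + 3
4 = 1×3 + 1
3 = 3×1 + 0  (stop)
So 11/4 = [2; 1, 3].

[2; 1, 3]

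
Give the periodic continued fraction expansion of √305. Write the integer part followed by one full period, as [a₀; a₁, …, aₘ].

[17; 2, 6, 2, 34]

a₀ = ⌊√305⌋ = 17.
With m₀=0, d₀=1 and mₖ₊₁ = dₖaₖ − mₖ, dₖ₊₁ = (n − mₖ₊₁²)/dₖ, aₖ₊₁ = ⌊(a₀+mₖ₊₁)/dₖ₊₁⌋:
  k=1: m=17, d=16, a=2
  k=2: m=15, d=5, a=6
  k=3: m=15, d=16, a=2
  k=4: m=17, d=1, a=34
d=1 and a=2a₀=34 at k=4, so the next step gives (m, d) = (17, 16) again — its k=1 value — and the period has length 4.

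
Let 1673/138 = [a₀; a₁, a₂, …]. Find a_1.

1673 = 12·138 + 17   →  a_0 = 12
138 = 8·17 + 2   →  a_1 = 8

8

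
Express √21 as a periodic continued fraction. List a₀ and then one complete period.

a₀ = ⌊√21⌋ = 4.
With m₀=0, d₀=1 and mₖ₊₁ = dₖaₖ − mₖ, dₖ₊₁ = (n − mₖ₊₁²)/dₖ, aₖ₊₁ = ⌊(a₀+mₖ₊₁)/dₖ₊₁⌋:
  k=1: m=4, d=5, a=1
  k=2: m=1, d=4, a=1
  k=3: m=3, d=3, a=2
  k=4: m=3, d=4, a=1
  k=5: m=1, d=5, a=1
  k=6: m=4, d=1, a=8
d=1 and a=2a₀=8 at k=6, so the next step gives (m, d) = (4, 5) again — its k=1 value — and the period has length 6.

[4; 1, 1, 2, 1, 1, 8]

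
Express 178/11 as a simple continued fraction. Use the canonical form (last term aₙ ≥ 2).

[16; 5, 2]

178 = 16·11 + 2
11 = 5·2 + 1
2 = 2·1 + 0  (stop)
So 178/11 = [16; 5, 2].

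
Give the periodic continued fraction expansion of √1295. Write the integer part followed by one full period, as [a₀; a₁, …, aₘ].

a₀ = ⌊√1295⌋ = 35.
With m₀=0, d₀=1 and mₖ₊₁ = dₖaₖ − mₖ, dₖ₊₁ = (n − mₖ₊₁²)/dₖ, aₖ₊₁ = ⌊(a₀+mₖ₊₁)/dₖ₊₁⌋:
  k=1: m=35, d=70, a=1
  k=2: m=35, d=1, a=70
d=1 and a=2a₀=70 at k=2, so the next step gives (m, d) = (35, 70) again — its k=1 value — and the period has length 2.

[35; 1, 70]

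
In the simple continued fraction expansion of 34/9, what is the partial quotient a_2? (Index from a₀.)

3

34 = 3·9 + 7   →  a_0 = 3
9 = 1·7 + 2   →  a_1 = 1
7 = 3·2 + 1   →  a_2 = 3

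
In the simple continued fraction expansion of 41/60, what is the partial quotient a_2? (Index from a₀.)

2

41 = 0·60 + 41   →  a_0 = 0
60 = 1·41 + 19   →  a_1 = 1
41 = 2·19 + 3   →  a_2 = 2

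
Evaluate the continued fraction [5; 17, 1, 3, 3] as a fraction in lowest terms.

Fold from the inside: start with 3/1.
  3 + 1/3 = 10/3
  1 + 3/10 = 13/10
  17 + 10/13 = 231/13
  5 + 13/231 = 1168/231

1168/231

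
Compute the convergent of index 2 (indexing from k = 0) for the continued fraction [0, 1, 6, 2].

6/7

Using pₖ = aₖpₖ₋₁ + pₖ₋₂, qₖ = aₖqₖ₋₁ + qₖ₋₂ (with p₋₁=1, p₋₂=0, q₋₁=0, q₋₂=1):
  k=0: a=0, p=0, q=1
  k=1: a=1, p=1, q=1
  k=2: a=6, p=6, q=7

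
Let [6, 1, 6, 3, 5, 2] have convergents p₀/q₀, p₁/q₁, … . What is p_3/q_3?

151/22

Using pₖ = aₖpₖ₋₁ + pₖ₋₂, qₖ = aₖqₖ₋₁ + qₖ₋₂ (with p₋₁=1, p₋₂=0, q₋₁=0, q₋₂=1):
  k=0: a=6, p=6, q=1
  k=1: a=1, p=7, q=1
  k=2: a=6, p=48, q=7
  k=3: a=3, p=151, q=22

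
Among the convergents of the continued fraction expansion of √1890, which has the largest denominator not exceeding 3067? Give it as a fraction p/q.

√1890 = [43; 2, 9, 6, 9, 2, 86, …] (period length 6).
Convergents:
  p_0/q_0 = 43/1
  p_1/q_1 = 87/2
  p_2/q_2 = 826/19
  p_3/q_3 = 5043/116
  p_4/q_4 = 46213/1063
  p_5/q_5 = 97469/2242
  p_6/q_6 = 8428547/193875
q_5 = 2242 ≤ 3067 < 193875 = q_6, so the answer is 97469/2242.

97469/2242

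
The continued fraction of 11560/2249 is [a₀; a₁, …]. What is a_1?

11560 = 5·2249 + 315   →  a_0 = 5
2249 = 7·315 + 44   →  a_1 = 7

7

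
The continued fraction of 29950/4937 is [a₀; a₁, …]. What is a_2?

29950 = 6·4937 + 328   →  a_0 = 6
4937 = 15·328 + 17   →  a_1 = 15
328 = 19·17 + 5   →  a_2 = 19

19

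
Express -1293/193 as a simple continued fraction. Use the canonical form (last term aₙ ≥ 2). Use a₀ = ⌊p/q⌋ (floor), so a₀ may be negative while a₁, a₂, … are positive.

-1293 = -7×193 + 58
193 = 3×58 + 19
58 = 3×19 + 1
19 = 19×1 + 0  (stop)
So -1293/193 = [-7; 3, 3, 19].

[-7; 3, 3, 19]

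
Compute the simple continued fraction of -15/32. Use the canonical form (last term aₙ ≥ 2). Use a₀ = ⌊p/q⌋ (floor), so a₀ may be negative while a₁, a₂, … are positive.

[-1; 1, 1, 7, 2]

-15 = -1*32 + 17
32 = 1*17 + 15
17 = 1*15 + 2
15 = 7*2 + 1
2 = 2*1 + 0  (stop)
So -15/32 = [-1; 1, 1, 7, 2].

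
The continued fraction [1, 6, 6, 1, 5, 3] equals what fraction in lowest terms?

929/799

Using pₖ = aₖpₖ₋₁ + pₖ₋₂ and qₖ = aₖqₖ₋₁ + qₖ₋₂:
  k=0: a=1, p=1, q=1
  k=1: a=6, p=7, q=6
  k=2: a=6, p=43, q=37
  k=3: a=1, p=50, q=43
  k=4: a=5, p=293, q=252
  k=5: a=3, p=929, q=799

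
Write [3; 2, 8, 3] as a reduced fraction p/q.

Fold from the inside: start with 3/1.
  8 + 1/3 = 25/3
  2 + 3/25 = 53/25
  3 + 25/53 = 184/53

184/53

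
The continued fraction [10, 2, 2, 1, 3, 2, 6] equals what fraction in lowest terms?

3961/380

Using pₖ = aₖpₖ₋₁ + pₖ₋₂ and qₖ = aₖqₖ₋₁ + qₖ₋₂:
  k=0: a=10, p=10, q=1
  k=1: a=2, p=21, q=2
  k=2: a=2, p=52, q=5
  k=3: a=1, p=73, q=7
  k=4: a=3, p=271, q=26
  k=5: a=2, p=615, q=59
  k=6: a=6, p=3961, q=380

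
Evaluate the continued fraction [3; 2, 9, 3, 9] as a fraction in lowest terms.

Using pₖ = aₖpₖ₋₁ + pₖ₋₂ and qₖ = aₖqₖ₋₁ + qₖ₋₂:
  k=0: a=3, p=3, q=1
  k=1: a=2, p=7, q=2
  k=2: a=9, p=66, q=19
  k=3: a=3, p=205, q=59
  k=4: a=9, p=1911, q=550

1911/550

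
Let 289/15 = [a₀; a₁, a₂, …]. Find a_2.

289 = 19·15 + 4   →  a_0 = 19
15 = 3·4 + 3   →  a_1 = 3
4 = 1·3 + 1   →  a_2 = 1

1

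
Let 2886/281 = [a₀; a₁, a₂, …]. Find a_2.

1

2886 = 10·281 + 76   →  a_0 = 10
281 = 3·76 + 53   →  a_1 = 3
76 = 1·53 + 23   →  a_2 = 1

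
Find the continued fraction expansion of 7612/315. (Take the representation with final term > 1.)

[24; 6, 17, 3]

7612 = 24*315 + 52
315 = 6*52 + 3
52 = 17*3 + 1
3 = 3*1 + 0  (stop)
So 7612/315 = [24; 6, 17, 3].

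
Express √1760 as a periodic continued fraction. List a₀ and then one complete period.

a₀ = ⌊√1760⌋ = 41.
With m₀=0, d₀=1 and mₖ₊₁ = dₖaₖ − mₖ, dₖ₊₁ = (n − mₖ₊₁²)/dₖ, aₖ₊₁ = ⌊(a₀+mₖ₊₁)/dₖ₊₁⌋:
  k=1: m=41, d=79, a=1
  k=2: m=38, d=4, a=19
  k=3: m=38, d=79, a=1
  k=4: m=41, d=1, a=82
d=1 and a=2a₀=82 at k=4, so the next step gives (m, d) = (41, 79) again — its k=1 value — and the period has length 4.

[41; 1, 19, 1, 82]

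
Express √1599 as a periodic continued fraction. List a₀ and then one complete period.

a₀ = ⌊√1599⌋ = 39.
With m₀=0, d₀=1 and mₖ₊₁ = dₖaₖ − mₖ, dₖ₊₁ = (n − mₖ₊₁²)/dₖ, aₖ₊₁ = ⌊(a₀+mₖ₊₁)/dₖ₊₁⌋:
  k=1: m=39, d=78, a=1
  k=2: m=39, d=1, a=78
d=1 and a=2a₀=78 at k=2, so the next step gives (m, d) = (39, 78) again — its k=1 value — and the period has length 2.

[39; 1, 78]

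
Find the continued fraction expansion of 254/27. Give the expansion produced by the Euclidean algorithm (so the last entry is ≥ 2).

[9; 2, 2, 5]

254 = 9·27 + 11
27 = 2·11 + 5
11 = 2·5 + 1
5 = 5·1 + 0  (stop)
So 254/27 = [9; 2, 2, 5].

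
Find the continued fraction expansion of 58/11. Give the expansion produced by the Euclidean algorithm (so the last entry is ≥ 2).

58 = 5×11 + 3
11 = 3×3 + 2
3 = 1×2 + 1
2 = 2×1 + 0  (stop)
So 58/11 = [5; 3, 1, 2].

[5; 3, 1, 2]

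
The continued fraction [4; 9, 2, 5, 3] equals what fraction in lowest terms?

Fold from the inside: start with 3/1.
  5 + 1/3 = 16/3
  2 + 3/16 = 35/16
  9 + 16/35 = 331/35
  4 + 35/331 = 1359/331

1359/331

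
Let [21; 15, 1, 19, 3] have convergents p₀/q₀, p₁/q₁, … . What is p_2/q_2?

Using pₖ = aₖpₖ₋₁ + pₖ₋₂, qₖ = aₖqₖ₋₁ + qₖ₋₂ (with p₋₁=1, p₋₂=0, q₋₁=0, q₋₂=1):
  k=0: a=21, p=21, q=1
  k=1: a=15, p=316, q=15
  k=2: a=1, p=337, q=16

337/16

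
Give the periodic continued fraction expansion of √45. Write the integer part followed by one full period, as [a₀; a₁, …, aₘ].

[6; 1, 2, 2, 2, 1, 12]

a₀ = ⌊√45⌋ = 6.
With m₀=0, d₀=1 and mₖ₊₁ = dₖaₖ − mₖ, dₖ₊₁ = (n − mₖ₊₁²)/dₖ, aₖ₊₁ = ⌊(a₀+mₖ₊₁)/dₖ₊₁⌋:
  k=1: m=6, d=9, a=1
  k=2: m=3, d=4, a=2
  k=3: m=5, d=5, a=2
  k=4: m=5, d=4, a=2
  k=5: m=3, d=9, a=1
  k=6: m=6, d=1, a=12
d=1 and a=2a₀=12 at k=6, so the next step gives (m, d) = (6, 9) again — its k=1 value — and the period has length 6.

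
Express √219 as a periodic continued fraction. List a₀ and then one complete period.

[14; 1, 3, 1, 28]

a₀ = ⌊√219⌋ = 14.
With m₀=0, d₀=1 and mₖ₊₁ = dₖaₖ − mₖ, dₖ₊₁ = (n − mₖ₊₁²)/dₖ, aₖ₊₁ = ⌊(a₀+mₖ₊₁)/dₖ₊₁⌋:
  k=1: m=14, d=23, a=1
  k=2: m=9, d=6, a=3
  k=3: m=9, d=23, a=1
  k=4: m=14, d=1, a=28
d=1 and a=2a₀=28 at k=4, so the next step gives (m, d) = (14, 23) again — its k=1 value — and the period has length 4.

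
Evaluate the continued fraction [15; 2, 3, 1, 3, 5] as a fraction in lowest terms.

2764/179

Using pₖ = aₖpₖ₋₁ + pₖ₋₂ and qₖ = aₖqₖ₋₁ + qₖ₋₂:
  k=0: a=15, p=15, q=1
  k=1: a=2, p=31, q=2
  k=2: a=3, p=108, q=7
  k=3: a=1, p=139, q=9
  k=4: a=3, p=525, q=34
  k=5: a=5, p=2764, q=179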